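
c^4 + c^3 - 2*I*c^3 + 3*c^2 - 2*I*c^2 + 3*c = c*(c + 1)*(c - 3*I)*(c + I)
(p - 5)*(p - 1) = p^2 - 6*p + 5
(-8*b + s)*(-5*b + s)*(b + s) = 40*b^3 + 27*b^2*s - 12*b*s^2 + s^3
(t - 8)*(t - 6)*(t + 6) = t^3 - 8*t^2 - 36*t + 288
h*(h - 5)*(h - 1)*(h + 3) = h^4 - 3*h^3 - 13*h^2 + 15*h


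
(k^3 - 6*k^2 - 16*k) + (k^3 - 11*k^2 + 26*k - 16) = 2*k^3 - 17*k^2 + 10*k - 16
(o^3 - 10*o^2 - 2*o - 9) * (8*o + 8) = 8*o^4 - 72*o^3 - 96*o^2 - 88*o - 72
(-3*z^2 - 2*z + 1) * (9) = -27*z^2 - 18*z + 9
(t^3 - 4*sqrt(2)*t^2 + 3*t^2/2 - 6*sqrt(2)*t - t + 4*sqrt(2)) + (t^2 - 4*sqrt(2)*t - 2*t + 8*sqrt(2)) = t^3 - 4*sqrt(2)*t^2 + 5*t^2/2 - 10*sqrt(2)*t - 3*t + 12*sqrt(2)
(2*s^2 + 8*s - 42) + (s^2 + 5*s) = 3*s^2 + 13*s - 42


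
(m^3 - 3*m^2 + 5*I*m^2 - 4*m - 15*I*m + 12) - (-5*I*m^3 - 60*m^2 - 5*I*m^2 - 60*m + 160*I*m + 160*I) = m^3 + 5*I*m^3 + 57*m^2 + 10*I*m^2 + 56*m - 175*I*m + 12 - 160*I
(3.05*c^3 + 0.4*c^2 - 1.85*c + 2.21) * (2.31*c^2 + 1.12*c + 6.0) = 7.0455*c^5 + 4.34*c^4 + 14.4745*c^3 + 5.4331*c^2 - 8.6248*c + 13.26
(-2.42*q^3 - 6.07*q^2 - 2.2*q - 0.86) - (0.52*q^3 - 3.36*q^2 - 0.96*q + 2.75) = -2.94*q^3 - 2.71*q^2 - 1.24*q - 3.61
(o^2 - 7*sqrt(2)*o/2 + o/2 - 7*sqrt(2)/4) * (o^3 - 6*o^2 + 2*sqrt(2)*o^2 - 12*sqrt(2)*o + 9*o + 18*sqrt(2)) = o^5 - 11*o^4/2 - 3*sqrt(2)*o^4/2 - 8*o^3 + 33*sqrt(2)*o^3/4 - 9*sqrt(2)*o^2 + 163*o^2/2 - 84*o - 27*sqrt(2)*o/4 - 63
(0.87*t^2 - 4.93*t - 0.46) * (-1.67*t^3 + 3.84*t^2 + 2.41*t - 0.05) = -1.4529*t^5 + 11.5739*t^4 - 16.0663*t^3 - 13.6912*t^2 - 0.8621*t + 0.023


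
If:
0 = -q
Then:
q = 0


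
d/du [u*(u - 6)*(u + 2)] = 3*u^2 - 8*u - 12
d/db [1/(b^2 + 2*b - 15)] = 2*(-b - 1)/(b^2 + 2*b - 15)^2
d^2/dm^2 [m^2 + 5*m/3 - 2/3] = 2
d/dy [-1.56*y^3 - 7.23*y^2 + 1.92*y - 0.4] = -4.68*y^2 - 14.46*y + 1.92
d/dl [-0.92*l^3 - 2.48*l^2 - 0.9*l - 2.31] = -2.76*l^2 - 4.96*l - 0.9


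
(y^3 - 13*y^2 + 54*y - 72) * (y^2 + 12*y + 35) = y^5 - y^4 - 67*y^3 + 121*y^2 + 1026*y - 2520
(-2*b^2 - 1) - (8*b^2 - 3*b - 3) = -10*b^2 + 3*b + 2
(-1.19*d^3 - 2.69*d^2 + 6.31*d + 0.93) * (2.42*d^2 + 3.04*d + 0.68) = -2.8798*d^5 - 10.1274*d^4 + 6.2834*d^3 + 19.6038*d^2 + 7.118*d + 0.6324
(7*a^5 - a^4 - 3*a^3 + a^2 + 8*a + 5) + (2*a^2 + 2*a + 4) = 7*a^5 - a^4 - 3*a^3 + 3*a^2 + 10*a + 9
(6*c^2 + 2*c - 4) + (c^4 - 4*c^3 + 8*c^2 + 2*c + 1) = c^4 - 4*c^3 + 14*c^2 + 4*c - 3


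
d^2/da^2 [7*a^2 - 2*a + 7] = 14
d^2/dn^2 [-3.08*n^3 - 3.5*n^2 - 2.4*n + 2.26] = -18.48*n - 7.0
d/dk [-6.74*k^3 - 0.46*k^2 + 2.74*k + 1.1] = -20.22*k^2 - 0.92*k + 2.74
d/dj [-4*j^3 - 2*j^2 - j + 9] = -12*j^2 - 4*j - 1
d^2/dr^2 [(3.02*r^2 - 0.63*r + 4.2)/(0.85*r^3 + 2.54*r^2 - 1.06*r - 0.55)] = (4.3639*r^6 - 2.73105000000001*r^5 + 44.5791*r^4 + 171.84852*r^3 + 161.65446*r^2 - 61.34814*r + 23.73472)/(0.614125*r^9 + 5.50545*r^8 + 14.15403*r^7 + 1.463699*r^6 - 24.775608*r^5 + 0.889991999999999*r^4 + 8.465279*r^3 + 0.45111*r^2 - 0.96195*r - 0.166375)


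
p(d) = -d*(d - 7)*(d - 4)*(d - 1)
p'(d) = -d*(d - 7)*(d - 4) - d*(d - 7)*(d - 1) - d*(d - 4)*(d - 1) - (d - 7)*(d - 4)*(d - 1)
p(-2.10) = -361.37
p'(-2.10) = 387.60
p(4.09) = 3.31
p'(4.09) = 37.52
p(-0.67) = -40.08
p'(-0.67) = 97.62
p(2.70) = -25.66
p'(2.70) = 1.11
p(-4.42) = -2303.56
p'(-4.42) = 1421.47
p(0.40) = 5.70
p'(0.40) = 2.30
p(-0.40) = -18.23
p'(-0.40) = 65.22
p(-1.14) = -102.07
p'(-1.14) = 169.63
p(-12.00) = -47424.00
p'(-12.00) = 13060.00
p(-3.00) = -840.00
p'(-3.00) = 694.00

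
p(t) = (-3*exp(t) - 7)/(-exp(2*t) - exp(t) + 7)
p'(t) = (-3*exp(t) - 7)*(2*exp(2*t) + exp(t))/(-exp(2*t) - exp(t) + 7)^2 - 3*exp(t)/(-exp(2*t) - exp(t) + 7) = (-(2*exp(t) + 1)*(3*exp(t) + 7) + 3*exp(2*t) + 3*exp(t) - 21)*exp(t)/(exp(2*t) + exp(t) - 7)^2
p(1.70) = 0.82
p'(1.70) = -1.32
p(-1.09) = -1.22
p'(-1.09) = -0.26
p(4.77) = 0.03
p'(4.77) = -0.03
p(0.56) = -5.61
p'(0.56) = -22.64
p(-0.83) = -1.30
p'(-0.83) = -0.37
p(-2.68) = -1.04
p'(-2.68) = -0.04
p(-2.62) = -1.04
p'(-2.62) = -0.04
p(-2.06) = -1.08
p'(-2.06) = -0.08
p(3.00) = 0.16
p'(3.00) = -0.18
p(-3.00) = -1.03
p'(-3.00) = -0.03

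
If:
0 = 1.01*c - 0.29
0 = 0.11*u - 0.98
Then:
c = 0.29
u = 8.91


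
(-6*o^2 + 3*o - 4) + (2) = -6*o^2 + 3*o - 2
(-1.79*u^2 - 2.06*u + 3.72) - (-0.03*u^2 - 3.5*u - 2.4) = -1.76*u^2 + 1.44*u + 6.12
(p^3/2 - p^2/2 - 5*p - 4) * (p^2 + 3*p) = p^5/2 + p^4 - 13*p^3/2 - 19*p^2 - 12*p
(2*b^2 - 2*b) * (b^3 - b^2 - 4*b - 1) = 2*b^5 - 4*b^4 - 6*b^3 + 6*b^2 + 2*b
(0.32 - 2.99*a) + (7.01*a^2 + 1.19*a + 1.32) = 7.01*a^2 - 1.8*a + 1.64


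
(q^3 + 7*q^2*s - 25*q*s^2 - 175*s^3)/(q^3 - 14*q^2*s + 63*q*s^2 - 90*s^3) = (q^2 + 12*q*s + 35*s^2)/(q^2 - 9*q*s + 18*s^2)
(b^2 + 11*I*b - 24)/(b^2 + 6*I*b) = (b^2 + 11*I*b - 24)/(b*(b + 6*I))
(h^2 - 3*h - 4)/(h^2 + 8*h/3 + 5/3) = 3*(h - 4)/(3*h + 5)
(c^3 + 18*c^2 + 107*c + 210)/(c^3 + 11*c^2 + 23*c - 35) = (c + 6)/(c - 1)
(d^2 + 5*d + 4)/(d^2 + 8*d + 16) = (d + 1)/(d + 4)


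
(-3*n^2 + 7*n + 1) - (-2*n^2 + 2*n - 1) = -n^2 + 5*n + 2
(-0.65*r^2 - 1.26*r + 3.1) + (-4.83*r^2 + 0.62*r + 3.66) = -5.48*r^2 - 0.64*r + 6.76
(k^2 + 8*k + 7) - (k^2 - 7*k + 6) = 15*k + 1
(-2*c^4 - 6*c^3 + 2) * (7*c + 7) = -14*c^5 - 56*c^4 - 42*c^3 + 14*c + 14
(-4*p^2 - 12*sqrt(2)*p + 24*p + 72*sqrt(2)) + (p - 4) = -4*p^2 - 12*sqrt(2)*p + 25*p - 4 + 72*sqrt(2)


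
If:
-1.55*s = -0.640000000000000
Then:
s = 0.41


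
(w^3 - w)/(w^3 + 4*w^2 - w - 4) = w/(w + 4)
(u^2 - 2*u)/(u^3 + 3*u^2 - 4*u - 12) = u/(u^2 + 5*u + 6)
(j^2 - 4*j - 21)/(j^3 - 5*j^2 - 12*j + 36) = (j - 7)/(j^2 - 8*j + 12)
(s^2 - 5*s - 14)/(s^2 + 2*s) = (s - 7)/s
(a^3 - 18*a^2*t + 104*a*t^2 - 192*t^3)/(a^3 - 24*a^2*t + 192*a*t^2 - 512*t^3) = (a^2 - 10*a*t + 24*t^2)/(a^2 - 16*a*t + 64*t^2)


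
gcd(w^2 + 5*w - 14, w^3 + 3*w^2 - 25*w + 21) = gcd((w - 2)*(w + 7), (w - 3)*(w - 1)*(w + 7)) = w + 7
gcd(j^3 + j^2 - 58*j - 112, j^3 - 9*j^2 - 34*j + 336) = j - 8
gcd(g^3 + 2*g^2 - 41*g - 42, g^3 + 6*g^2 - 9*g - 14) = g^2 + 8*g + 7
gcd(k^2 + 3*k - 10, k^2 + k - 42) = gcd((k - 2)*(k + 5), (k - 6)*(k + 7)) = 1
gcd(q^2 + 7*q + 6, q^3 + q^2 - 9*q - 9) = q + 1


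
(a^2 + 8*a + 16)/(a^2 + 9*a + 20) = (a + 4)/(a + 5)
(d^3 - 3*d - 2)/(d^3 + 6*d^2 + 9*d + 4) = (d - 2)/(d + 4)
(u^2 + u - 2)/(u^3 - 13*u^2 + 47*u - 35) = (u + 2)/(u^2 - 12*u + 35)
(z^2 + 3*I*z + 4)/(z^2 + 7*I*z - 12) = (z - I)/(z + 3*I)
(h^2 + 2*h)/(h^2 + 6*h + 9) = h*(h + 2)/(h^2 + 6*h + 9)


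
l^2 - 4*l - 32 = (l - 8)*(l + 4)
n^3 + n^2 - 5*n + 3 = (n - 1)^2*(n + 3)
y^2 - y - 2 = (y - 2)*(y + 1)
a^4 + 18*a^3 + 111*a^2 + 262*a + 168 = (a + 1)*(a + 4)*(a + 6)*(a + 7)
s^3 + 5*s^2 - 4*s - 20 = (s - 2)*(s + 2)*(s + 5)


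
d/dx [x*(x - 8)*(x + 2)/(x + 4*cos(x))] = (x*(x - 8)*(x + 2)*(4*sin(x) - 1) + (x + 4*cos(x))*(x*(x - 8) + x*(x + 2) + (x - 8)*(x + 2)))/(x + 4*cos(x))^2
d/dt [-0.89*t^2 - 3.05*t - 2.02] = -1.78*t - 3.05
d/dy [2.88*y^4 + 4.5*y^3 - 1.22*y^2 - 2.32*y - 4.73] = 11.52*y^3 + 13.5*y^2 - 2.44*y - 2.32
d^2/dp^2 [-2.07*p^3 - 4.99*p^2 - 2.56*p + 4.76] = -12.42*p - 9.98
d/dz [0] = 0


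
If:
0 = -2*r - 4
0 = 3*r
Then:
No Solution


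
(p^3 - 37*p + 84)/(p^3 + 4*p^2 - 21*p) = (p - 4)/p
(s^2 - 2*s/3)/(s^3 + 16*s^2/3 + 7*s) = (3*s - 2)/(3*s^2 + 16*s + 21)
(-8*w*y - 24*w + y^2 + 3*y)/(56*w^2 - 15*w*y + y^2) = (y + 3)/(-7*w + y)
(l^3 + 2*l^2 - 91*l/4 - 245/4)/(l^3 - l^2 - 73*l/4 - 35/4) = (2*l + 7)/(2*l + 1)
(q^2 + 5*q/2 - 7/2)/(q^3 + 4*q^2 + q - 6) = (q + 7/2)/(q^2 + 5*q + 6)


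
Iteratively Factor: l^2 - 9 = (l + 3)*(l - 3)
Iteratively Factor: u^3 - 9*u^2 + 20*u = (u - 4)*(u^2 - 5*u) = u*(u - 4)*(u - 5)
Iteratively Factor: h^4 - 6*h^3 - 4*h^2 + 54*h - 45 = (h + 3)*(h^3 - 9*h^2 + 23*h - 15) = (h - 3)*(h + 3)*(h^2 - 6*h + 5) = (h - 5)*(h - 3)*(h + 3)*(h - 1)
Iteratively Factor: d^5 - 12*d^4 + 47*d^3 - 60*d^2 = (d - 4)*(d^4 - 8*d^3 + 15*d^2) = d*(d - 4)*(d^3 - 8*d^2 + 15*d) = d^2*(d - 4)*(d^2 - 8*d + 15) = d^2*(d - 5)*(d - 4)*(d - 3)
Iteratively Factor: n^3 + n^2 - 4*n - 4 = (n + 2)*(n^2 - n - 2) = (n - 2)*(n + 2)*(n + 1)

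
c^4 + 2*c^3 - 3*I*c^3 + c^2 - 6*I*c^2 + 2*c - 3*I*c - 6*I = (c + 2)*(c - 3*I)*(c - I)*(c + I)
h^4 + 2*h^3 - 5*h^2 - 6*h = h*(h - 2)*(h + 1)*(h + 3)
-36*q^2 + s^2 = (-6*q + s)*(6*q + s)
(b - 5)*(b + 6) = b^2 + b - 30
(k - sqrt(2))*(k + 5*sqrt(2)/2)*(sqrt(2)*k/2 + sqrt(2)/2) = sqrt(2)*k^3/2 + sqrt(2)*k^2/2 + 3*k^2/2 - 5*sqrt(2)*k/2 + 3*k/2 - 5*sqrt(2)/2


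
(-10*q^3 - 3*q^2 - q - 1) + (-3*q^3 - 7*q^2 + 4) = -13*q^3 - 10*q^2 - q + 3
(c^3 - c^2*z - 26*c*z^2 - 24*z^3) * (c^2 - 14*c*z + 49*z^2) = c^5 - 15*c^4*z + 37*c^3*z^2 + 291*c^2*z^3 - 938*c*z^4 - 1176*z^5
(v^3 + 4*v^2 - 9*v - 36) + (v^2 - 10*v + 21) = v^3 + 5*v^2 - 19*v - 15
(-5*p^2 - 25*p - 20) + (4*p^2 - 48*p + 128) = -p^2 - 73*p + 108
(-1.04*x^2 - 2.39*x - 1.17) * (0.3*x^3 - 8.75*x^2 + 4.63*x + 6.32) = -0.312*x^5 + 8.383*x^4 + 15.7463*x^3 - 7.401*x^2 - 20.5219*x - 7.3944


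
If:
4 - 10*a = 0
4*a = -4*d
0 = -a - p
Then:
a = 2/5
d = -2/5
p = -2/5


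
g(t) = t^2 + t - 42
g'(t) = 2*t + 1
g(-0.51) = -42.25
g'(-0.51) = -0.02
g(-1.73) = -40.74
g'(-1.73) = -2.46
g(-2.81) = -36.91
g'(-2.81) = -4.62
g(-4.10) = -29.29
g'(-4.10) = -7.20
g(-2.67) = -37.54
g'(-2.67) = -4.34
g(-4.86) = -23.24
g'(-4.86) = -8.72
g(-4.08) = -29.43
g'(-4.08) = -7.16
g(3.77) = -24.02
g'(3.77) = 8.54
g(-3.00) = -36.00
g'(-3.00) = -5.00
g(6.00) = 0.00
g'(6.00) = 13.00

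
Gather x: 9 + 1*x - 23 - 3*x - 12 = -2*x - 26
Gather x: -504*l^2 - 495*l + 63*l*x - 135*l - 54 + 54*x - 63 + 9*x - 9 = -504*l^2 - 630*l + x*(63*l + 63) - 126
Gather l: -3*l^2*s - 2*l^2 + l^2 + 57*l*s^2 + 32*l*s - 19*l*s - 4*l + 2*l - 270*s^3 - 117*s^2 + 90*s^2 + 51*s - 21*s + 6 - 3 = l^2*(-3*s - 1) + l*(57*s^2 + 13*s - 2) - 270*s^3 - 27*s^2 + 30*s + 3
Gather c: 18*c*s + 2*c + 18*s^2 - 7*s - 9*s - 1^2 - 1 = c*(18*s + 2) + 18*s^2 - 16*s - 2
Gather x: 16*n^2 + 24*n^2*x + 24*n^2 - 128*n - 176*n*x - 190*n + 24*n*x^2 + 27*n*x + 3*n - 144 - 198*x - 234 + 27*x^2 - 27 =40*n^2 - 315*n + x^2*(24*n + 27) + x*(24*n^2 - 149*n - 198) - 405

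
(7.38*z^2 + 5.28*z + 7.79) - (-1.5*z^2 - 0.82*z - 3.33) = 8.88*z^2 + 6.1*z + 11.12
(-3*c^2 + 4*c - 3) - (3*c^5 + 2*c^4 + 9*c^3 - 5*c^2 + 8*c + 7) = -3*c^5 - 2*c^4 - 9*c^3 + 2*c^2 - 4*c - 10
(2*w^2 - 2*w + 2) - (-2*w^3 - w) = 2*w^3 + 2*w^2 - w + 2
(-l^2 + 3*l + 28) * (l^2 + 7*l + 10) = -l^4 - 4*l^3 + 39*l^2 + 226*l + 280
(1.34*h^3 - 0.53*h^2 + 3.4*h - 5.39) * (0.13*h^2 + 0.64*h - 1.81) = 0.1742*h^5 + 0.7887*h^4 - 2.3226*h^3 + 2.4346*h^2 - 9.6036*h + 9.7559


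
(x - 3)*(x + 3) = x^2 - 9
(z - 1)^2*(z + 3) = z^3 + z^2 - 5*z + 3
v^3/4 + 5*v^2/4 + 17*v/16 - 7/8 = (v/4 + 1/2)*(v - 1/2)*(v + 7/2)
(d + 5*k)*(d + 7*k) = d^2 + 12*d*k + 35*k^2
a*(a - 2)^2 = a^3 - 4*a^2 + 4*a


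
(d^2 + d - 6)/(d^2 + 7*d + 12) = (d - 2)/(d + 4)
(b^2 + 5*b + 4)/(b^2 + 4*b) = (b + 1)/b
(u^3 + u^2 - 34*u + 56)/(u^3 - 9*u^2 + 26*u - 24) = (u + 7)/(u - 3)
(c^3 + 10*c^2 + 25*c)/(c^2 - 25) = c*(c + 5)/(c - 5)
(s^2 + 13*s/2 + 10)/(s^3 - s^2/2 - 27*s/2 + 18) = (2*s + 5)/(2*s^2 - 9*s + 9)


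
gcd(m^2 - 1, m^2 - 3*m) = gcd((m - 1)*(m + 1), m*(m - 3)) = 1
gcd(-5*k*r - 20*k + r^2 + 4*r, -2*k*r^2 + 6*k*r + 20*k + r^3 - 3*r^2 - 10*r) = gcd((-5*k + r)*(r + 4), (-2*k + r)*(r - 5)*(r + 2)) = 1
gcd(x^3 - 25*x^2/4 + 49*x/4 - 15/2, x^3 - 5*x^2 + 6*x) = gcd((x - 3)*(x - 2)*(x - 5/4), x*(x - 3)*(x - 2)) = x^2 - 5*x + 6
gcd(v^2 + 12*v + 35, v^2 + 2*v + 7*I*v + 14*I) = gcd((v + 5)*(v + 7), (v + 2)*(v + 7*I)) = 1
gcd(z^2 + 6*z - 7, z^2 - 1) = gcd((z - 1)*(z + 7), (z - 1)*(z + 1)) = z - 1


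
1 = 1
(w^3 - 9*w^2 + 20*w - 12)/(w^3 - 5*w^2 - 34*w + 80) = (w^2 - 7*w + 6)/(w^2 - 3*w - 40)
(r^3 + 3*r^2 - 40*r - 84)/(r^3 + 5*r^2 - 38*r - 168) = (r + 2)/(r + 4)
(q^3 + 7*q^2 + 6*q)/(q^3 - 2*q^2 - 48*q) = (q + 1)/(q - 8)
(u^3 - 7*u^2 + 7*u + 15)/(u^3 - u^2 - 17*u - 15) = (u - 3)/(u + 3)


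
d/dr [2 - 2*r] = -2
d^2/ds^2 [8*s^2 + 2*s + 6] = 16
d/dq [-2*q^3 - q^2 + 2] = 2*q*(-3*q - 1)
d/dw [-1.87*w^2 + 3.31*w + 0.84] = 3.31 - 3.74*w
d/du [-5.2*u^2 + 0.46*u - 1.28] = 0.46 - 10.4*u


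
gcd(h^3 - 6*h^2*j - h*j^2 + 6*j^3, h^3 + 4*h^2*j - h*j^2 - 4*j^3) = h^2 - j^2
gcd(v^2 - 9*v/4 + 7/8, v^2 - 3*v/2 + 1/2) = v - 1/2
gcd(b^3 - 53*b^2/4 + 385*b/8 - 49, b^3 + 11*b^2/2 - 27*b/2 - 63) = b - 7/2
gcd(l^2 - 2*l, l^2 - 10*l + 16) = l - 2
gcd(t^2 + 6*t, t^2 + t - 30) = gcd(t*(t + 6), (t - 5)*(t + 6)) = t + 6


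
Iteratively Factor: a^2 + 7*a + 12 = (a + 4)*(a + 3)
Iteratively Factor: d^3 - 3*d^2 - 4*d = (d - 4)*(d^2 + d) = (d - 4)*(d + 1)*(d)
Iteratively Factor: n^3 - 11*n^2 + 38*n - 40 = (n - 5)*(n^2 - 6*n + 8) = (n - 5)*(n - 2)*(n - 4)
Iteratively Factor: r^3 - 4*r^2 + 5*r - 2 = (r - 2)*(r^2 - 2*r + 1) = (r - 2)*(r - 1)*(r - 1)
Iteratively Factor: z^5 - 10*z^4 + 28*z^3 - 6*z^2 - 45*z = (z)*(z^4 - 10*z^3 + 28*z^2 - 6*z - 45) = z*(z + 1)*(z^3 - 11*z^2 + 39*z - 45) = z*(z - 3)*(z + 1)*(z^2 - 8*z + 15) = z*(z - 3)^2*(z + 1)*(z - 5)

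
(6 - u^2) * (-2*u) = 2*u^3 - 12*u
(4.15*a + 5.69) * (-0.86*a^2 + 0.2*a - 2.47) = -3.569*a^3 - 4.0634*a^2 - 9.1125*a - 14.0543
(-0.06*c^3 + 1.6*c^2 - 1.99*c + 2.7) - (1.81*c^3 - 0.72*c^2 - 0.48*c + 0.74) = -1.87*c^3 + 2.32*c^2 - 1.51*c + 1.96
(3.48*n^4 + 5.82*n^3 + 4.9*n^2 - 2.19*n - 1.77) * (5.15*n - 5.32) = 17.922*n^5 + 11.4594*n^4 - 5.7274*n^3 - 37.3465*n^2 + 2.5353*n + 9.4164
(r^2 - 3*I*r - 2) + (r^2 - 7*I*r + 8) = 2*r^2 - 10*I*r + 6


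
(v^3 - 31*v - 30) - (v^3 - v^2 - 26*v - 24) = v^2 - 5*v - 6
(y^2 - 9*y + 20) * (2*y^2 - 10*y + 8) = 2*y^4 - 28*y^3 + 138*y^2 - 272*y + 160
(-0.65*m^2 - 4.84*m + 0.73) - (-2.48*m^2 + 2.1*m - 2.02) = 1.83*m^2 - 6.94*m + 2.75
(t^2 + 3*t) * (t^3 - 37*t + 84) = t^5 + 3*t^4 - 37*t^3 - 27*t^2 + 252*t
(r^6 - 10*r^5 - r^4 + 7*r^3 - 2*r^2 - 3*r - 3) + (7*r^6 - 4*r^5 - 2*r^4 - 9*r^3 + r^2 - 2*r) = 8*r^6 - 14*r^5 - 3*r^4 - 2*r^3 - r^2 - 5*r - 3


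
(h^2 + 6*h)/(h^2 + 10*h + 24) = h/(h + 4)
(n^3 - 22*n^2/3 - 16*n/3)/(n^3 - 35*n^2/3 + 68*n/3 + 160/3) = n*(3*n + 2)/(3*n^2 - 11*n - 20)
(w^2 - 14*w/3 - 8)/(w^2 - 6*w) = (w + 4/3)/w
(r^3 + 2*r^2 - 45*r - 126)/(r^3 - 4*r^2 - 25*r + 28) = (r^2 + 9*r + 18)/(r^2 + 3*r - 4)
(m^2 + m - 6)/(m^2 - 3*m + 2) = (m + 3)/(m - 1)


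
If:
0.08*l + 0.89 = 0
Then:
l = -11.12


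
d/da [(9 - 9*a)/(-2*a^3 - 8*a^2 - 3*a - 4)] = 9*(-4*a^3 - 2*a^2 + 16*a + 7)/(4*a^6 + 32*a^5 + 76*a^4 + 64*a^3 + 73*a^2 + 24*a + 16)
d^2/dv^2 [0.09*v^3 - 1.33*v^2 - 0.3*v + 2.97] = 0.54*v - 2.66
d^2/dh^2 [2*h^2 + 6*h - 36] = 4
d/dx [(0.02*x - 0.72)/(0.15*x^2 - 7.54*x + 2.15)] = (-0.003*x^2 + 0.216*x - 5.3858)/(0.0225*x^4 - 2.262*x^3 + 57.4966*x^2 - 32.422*x + 4.6225)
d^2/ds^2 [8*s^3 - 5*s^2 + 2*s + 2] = 48*s - 10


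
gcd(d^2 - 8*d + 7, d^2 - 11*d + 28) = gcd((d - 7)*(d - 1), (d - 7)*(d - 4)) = d - 7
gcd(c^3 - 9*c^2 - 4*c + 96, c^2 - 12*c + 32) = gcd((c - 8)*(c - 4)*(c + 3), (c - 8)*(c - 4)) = c^2 - 12*c + 32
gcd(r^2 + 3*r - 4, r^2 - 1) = r - 1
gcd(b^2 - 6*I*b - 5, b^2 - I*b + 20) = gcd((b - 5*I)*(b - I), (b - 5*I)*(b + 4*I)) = b - 5*I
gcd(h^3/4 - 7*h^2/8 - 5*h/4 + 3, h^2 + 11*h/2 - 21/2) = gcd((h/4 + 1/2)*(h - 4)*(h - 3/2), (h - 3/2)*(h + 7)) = h - 3/2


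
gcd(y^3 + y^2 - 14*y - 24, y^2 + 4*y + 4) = y + 2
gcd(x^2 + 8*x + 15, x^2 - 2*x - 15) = x + 3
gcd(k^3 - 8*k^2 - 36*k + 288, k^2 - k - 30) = k - 6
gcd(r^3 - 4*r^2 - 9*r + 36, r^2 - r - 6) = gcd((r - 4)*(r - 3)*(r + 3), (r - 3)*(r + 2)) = r - 3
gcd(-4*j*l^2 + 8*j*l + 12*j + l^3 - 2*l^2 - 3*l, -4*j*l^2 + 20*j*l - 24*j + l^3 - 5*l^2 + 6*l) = 4*j*l - 12*j - l^2 + 3*l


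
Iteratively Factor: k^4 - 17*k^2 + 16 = (k + 4)*(k^3 - 4*k^2 - k + 4) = (k - 4)*(k + 4)*(k^2 - 1) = (k - 4)*(k + 1)*(k + 4)*(k - 1)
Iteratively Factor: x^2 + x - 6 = (x - 2)*(x + 3)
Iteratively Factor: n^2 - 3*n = (n - 3)*(n)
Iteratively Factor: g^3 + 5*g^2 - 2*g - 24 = (g + 4)*(g^2 + g - 6) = (g + 3)*(g + 4)*(g - 2)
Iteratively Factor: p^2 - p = (p)*(p - 1)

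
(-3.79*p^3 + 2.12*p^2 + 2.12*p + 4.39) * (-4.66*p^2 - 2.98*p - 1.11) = 17.6614*p^5 + 1.415*p^4 - 11.9899*p^3 - 29.1282*p^2 - 15.4354*p - 4.8729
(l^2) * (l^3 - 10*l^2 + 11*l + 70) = l^5 - 10*l^4 + 11*l^3 + 70*l^2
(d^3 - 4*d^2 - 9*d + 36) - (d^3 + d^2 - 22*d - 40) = -5*d^2 + 13*d + 76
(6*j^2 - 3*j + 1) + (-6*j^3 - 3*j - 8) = -6*j^3 + 6*j^2 - 6*j - 7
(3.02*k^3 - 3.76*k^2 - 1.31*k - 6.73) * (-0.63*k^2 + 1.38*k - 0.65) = -1.9026*k^5 + 6.5364*k^4 - 6.3265*k^3 + 4.8761*k^2 - 8.4359*k + 4.3745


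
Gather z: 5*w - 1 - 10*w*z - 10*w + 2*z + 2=-5*w + z*(2 - 10*w) + 1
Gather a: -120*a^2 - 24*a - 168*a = -120*a^2 - 192*a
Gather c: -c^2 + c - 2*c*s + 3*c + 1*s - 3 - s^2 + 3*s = -c^2 + c*(4 - 2*s) - s^2 + 4*s - 3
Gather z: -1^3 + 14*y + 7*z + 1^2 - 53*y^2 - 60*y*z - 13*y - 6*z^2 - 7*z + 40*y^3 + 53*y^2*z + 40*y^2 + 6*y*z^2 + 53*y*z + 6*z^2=40*y^3 - 13*y^2 + 6*y*z^2 + y + z*(53*y^2 - 7*y)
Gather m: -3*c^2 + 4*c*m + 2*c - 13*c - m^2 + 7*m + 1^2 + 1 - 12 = -3*c^2 - 11*c - m^2 + m*(4*c + 7) - 10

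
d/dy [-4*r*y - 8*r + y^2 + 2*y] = -4*r + 2*y + 2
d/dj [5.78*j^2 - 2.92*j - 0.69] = 11.56*j - 2.92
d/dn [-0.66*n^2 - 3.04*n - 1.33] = -1.32*n - 3.04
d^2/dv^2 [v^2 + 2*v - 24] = 2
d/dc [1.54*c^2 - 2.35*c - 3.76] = 3.08*c - 2.35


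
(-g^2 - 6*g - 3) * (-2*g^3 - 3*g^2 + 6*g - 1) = 2*g^5 + 15*g^4 + 18*g^3 - 26*g^2 - 12*g + 3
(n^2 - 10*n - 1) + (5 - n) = n^2 - 11*n + 4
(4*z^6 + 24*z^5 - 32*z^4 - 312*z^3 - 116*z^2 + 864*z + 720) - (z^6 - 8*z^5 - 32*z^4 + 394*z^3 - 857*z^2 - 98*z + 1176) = 3*z^6 + 32*z^5 - 706*z^3 + 741*z^2 + 962*z - 456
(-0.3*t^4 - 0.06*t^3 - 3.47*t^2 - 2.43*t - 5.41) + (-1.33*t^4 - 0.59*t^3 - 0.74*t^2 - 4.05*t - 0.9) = -1.63*t^4 - 0.65*t^3 - 4.21*t^2 - 6.48*t - 6.31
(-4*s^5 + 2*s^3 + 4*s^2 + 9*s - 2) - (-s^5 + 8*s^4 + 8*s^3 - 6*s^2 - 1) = -3*s^5 - 8*s^4 - 6*s^3 + 10*s^2 + 9*s - 1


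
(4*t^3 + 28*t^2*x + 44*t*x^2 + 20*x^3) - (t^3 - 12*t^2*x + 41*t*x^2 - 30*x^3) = 3*t^3 + 40*t^2*x + 3*t*x^2 + 50*x^3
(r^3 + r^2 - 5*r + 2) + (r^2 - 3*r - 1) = r^3 + 2*r^2 - 8*r + 1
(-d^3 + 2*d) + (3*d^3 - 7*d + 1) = 2*d^3 - 5*d + 1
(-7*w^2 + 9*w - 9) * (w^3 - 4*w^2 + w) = -7*w^5 + 37*w^4 - 52*w^3 + 45*w^2 - 9*w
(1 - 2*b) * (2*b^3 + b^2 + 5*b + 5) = -4*b^4 - 9*b^2 - 5*b + 5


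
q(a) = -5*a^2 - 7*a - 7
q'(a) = -10*a - 7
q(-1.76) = -10.17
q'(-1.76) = 10.60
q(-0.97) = -4.91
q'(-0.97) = 2.70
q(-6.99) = -202.37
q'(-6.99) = 62.90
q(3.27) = -83.35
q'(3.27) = -39.70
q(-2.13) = -14.77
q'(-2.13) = 14.30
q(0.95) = -18.16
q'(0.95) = -16.50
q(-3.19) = -35.55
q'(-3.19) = 24.90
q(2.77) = -64.75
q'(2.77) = -34.70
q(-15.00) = -1027.00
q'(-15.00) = 143.00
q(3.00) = -73.00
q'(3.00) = -37.00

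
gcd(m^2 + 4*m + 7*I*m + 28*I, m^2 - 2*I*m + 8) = 1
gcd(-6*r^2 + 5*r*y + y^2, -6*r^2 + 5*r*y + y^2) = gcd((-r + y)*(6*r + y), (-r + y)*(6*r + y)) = -6*r^2 + 5*r*y + y^2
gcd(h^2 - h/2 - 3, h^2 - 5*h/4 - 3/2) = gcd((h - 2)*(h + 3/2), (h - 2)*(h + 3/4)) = h - 2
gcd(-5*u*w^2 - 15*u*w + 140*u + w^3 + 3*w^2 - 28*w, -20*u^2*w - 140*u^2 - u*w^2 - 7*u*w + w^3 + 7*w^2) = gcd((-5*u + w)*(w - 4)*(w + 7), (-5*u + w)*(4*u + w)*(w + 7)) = 5*u*w + 35*u - w^2 - 7*w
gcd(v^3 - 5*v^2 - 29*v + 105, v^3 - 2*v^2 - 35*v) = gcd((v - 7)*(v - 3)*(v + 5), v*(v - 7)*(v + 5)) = v^2 - 2*v - 35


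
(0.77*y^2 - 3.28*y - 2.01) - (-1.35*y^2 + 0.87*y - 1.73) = 2.12*y^2 - 4.15*y - 0.28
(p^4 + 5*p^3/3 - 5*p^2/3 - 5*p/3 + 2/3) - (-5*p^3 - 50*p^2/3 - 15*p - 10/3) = p^4 + 20*p^3/3 + 15*p^2 + 40*p/3 + 4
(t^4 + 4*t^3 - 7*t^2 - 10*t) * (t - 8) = t^5 - 4*t^4 - 39*t^3 + 46*t^2 + 80*t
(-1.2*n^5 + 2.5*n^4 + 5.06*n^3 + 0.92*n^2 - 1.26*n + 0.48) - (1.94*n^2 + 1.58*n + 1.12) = -1.2*n^5 + 2.5*n^4 + 5.06*n^3 - 1.02*n^2 - 2.84*n - 0.64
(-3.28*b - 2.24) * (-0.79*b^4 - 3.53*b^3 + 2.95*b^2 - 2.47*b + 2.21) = 2.5912*b^5 + 13.348*b^4 - 1.7688*b^3 + 1.4936*b^2 - 1.716*b - 4.9504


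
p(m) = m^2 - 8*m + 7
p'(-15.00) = -38.00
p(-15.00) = 352.00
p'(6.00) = 4.00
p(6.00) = -5.00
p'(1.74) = -4.52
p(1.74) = -3.89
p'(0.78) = -6.44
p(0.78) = 1.37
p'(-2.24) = -12.48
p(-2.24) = 29.94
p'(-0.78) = -9.56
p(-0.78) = 13.85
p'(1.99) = -4.02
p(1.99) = -4.96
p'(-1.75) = -11.50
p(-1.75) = 24.06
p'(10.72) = 13.44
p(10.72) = 36.16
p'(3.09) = -1.82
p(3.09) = -8.17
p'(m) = 2*m - 8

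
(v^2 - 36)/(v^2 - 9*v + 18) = (v + 6)/(v - 3)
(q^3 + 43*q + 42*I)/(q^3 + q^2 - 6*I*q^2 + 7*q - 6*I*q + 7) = (q + 6*I)/(q + 1)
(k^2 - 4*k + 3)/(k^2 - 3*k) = (k - 1)/k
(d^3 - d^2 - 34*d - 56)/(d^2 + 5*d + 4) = (d^2 - 5*d - 14)/(d + 1)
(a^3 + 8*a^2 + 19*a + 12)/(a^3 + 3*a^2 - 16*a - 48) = (a + 1)/(a - 4)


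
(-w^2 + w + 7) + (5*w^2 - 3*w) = 4*w^2 - 2*w + 7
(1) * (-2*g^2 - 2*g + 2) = -2*g^2 - 2*g + 2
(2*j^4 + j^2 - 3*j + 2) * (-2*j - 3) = -4*j^5 - 6*j^4 - 2*j^3 + 3*j^2 + 5*j - 6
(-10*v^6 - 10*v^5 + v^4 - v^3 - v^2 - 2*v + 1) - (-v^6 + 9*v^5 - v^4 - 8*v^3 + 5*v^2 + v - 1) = -9*v^6 - 19*v^5 + 2*v^4 + 7*v^3 - 6*v^2 - 3*v + 2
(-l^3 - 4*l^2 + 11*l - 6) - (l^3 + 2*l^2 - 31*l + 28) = -2*l^3 - 6*l^2 + 42*l - 34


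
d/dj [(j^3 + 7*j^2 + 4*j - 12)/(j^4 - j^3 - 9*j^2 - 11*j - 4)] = (-j^4 - 12*j^3 + 11*j^2 + 24*j - 148)/(j^6 - 4*j^5 - 10*j^4 + 20*j^3 + 65*j^2 + 56*j + 16)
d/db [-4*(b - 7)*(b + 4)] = 12 - 8*b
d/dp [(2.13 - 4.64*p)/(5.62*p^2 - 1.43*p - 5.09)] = (26.0768*p^2 - 23.9412*p + 26.6635)/(31.5844*p^4 - 16.0732*p^3 - 55.1667*p^2 + 14.5574*p + 25.9081)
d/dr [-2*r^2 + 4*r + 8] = 4 - 4*r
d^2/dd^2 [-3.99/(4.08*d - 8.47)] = -132.838272/(4.08*d - 8.47)^3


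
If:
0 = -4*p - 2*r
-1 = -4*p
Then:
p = 1/4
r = -1/2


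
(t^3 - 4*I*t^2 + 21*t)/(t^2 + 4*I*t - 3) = t*(t - 7*I)/(t + I)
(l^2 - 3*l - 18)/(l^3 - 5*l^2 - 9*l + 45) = (l - 6)/(l^2 - 8*l + 15)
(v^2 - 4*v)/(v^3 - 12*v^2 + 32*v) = 1/(v - 8)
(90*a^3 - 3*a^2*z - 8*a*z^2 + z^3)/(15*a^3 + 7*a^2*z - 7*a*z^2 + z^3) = (-18*a^2 - 3*a*z + z^2)/(-3*a^2 - 2*a*z + z^2)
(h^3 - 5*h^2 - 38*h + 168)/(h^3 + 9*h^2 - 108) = (h^2 - 11*h + 28)/(h^2 + 3*h - 18)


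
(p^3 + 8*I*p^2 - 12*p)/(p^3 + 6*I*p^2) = (p + 2*I)/p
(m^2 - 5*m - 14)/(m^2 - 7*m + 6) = (m^2 - 5*m - 14)/(m^2 - 7*m + 6)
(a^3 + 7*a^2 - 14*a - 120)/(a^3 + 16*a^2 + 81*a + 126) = (a^2 + a - 20)/(a^2 + 10*a + 21)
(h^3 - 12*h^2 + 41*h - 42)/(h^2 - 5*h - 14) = (h^2 - 5*h + 6)/(h + 2)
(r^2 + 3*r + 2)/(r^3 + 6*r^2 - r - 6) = (r + 2)/(r^2 + 5*r - 6)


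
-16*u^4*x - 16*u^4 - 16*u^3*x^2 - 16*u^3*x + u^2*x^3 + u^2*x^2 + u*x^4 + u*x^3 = (-4*u + x)*(u + x)*(4*u + x)*(u*x + u)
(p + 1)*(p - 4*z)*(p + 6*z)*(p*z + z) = p^4*z + 2*p^3*z^2 + 2*p^3*z - 24*p^2*z^3 + 4*p^2*z^2 + p^2*z - 48*p*z^3 + 2*p*z^2 - 24*z^3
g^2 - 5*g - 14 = (g - 7)*(g + 2)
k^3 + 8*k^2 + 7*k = k*(k + 1)*(k + 7)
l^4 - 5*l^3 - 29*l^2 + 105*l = l*(l - 7)*(l - 3)*(l + 5)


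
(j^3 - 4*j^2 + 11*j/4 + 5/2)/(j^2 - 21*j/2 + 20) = (j^2 - 3*j/2 - 1)/(j - 8)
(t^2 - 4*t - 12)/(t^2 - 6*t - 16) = (t - 6)/(t - 8)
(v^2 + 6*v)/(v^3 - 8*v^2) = (v + 6)/(v*(v - 8))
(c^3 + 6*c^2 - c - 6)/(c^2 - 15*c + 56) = (c^3 + 6*c^2 - c - 6)/(c^2 - 15*c + 56)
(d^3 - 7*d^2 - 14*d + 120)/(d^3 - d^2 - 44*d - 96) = (d^2 - 11*d + 30)/(d^2 - 5*d - 24)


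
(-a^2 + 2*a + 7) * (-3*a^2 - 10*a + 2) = 3*a^4 + 4*a^3 - 43*a^2 - 66*a + 14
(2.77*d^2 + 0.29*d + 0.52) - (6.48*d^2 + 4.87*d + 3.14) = -3.71*d^2 - 4.58*d - 2.62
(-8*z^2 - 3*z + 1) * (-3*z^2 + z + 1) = 24*z^4 + z^3 - 14*z^2 - 2*z + 1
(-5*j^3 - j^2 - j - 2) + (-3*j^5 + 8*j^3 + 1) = -3*j^5 + 3*j^3 - j^2 - j - 1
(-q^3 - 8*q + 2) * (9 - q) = q^4 - 9*q^3 + 8*q^2 - 74*q + 18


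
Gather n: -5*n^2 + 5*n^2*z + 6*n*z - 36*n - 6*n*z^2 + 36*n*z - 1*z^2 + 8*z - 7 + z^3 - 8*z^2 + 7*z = n^2*(5*z - 5) + n*(-6*z^2 + 42*z - 36) + z^3 - 9*z^2 + 15*z - 7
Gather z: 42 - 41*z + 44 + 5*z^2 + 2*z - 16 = 5*z^2 - 39*z + 70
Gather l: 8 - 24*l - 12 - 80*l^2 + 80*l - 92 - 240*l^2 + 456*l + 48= -320*l^2 + 512*l - 48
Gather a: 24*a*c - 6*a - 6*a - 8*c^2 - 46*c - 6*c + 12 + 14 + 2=a*(24*c - 12) - 8*c^2 - 52*c + 28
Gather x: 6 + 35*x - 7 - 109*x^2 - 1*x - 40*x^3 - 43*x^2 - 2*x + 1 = -40*x^3 - 152*x^2 + 32*x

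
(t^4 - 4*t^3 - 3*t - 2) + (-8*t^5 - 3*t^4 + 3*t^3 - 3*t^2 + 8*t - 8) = -8*t^5 - 2*t^4 - t^3 - 3*t^2 + 5*t - 10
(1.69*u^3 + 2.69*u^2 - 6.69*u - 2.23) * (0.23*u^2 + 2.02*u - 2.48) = 0.3887*u^5 + 4.0325*u^4 - 0.296100000000001*u^3 - 20.6979*u^2 + 12.0866*u + 5.5304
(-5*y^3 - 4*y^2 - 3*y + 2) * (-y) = 5*y^4 + 4*y^3 + 3*y^2 - 2*y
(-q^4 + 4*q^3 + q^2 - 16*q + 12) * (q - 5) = -q^5 + 9*q^4 - 19*q^3 - 21*q^2 + 92*q - 60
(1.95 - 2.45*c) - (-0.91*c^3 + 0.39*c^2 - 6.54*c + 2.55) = 0.91*c^3 - 0.39*c^2 + 4.09*c - 0.6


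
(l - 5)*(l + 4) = l^2 - l - 20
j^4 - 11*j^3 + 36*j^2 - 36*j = j*(j - 6)*(j - 3)*(j - 2)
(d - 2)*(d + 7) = d^2 + 5*d - 14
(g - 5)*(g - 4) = g^2 - 9*g + 20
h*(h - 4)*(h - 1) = h^3 - 5*h^2 + 4*h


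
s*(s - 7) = s^2 - 7*s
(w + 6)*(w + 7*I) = w^2 + 6*w + 7*I*w + 42*I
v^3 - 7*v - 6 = (v - 3)*(v + 1)*(v + 2)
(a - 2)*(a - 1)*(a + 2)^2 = a^4 + a^3 - 6*a^2 - 4*a + 8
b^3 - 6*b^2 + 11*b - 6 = (b - 3)*(b - 2)*(b - 1)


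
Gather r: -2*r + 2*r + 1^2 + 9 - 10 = 0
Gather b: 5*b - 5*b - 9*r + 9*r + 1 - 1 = 0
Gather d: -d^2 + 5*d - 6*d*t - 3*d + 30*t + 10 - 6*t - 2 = -d^2 + d*(2 - 6*t) + 24*t + 8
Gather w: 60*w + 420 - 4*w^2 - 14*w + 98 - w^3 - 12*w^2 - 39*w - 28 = -w^3 - 16*w^2 + 7*w + 490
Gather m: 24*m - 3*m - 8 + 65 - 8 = 21*m + 49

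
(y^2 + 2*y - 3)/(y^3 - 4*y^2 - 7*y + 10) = (y + 3)/(y^2 - 3*y - 10)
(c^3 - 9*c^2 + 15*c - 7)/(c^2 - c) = c - 8 + 7/c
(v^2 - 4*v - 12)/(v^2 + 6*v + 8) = (v - 6)/(v + 4)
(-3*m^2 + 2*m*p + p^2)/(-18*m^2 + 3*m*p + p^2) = (-3*m^2 + 2*m*p + p^2)/(-18*m^2 + 3*m*p + p^2)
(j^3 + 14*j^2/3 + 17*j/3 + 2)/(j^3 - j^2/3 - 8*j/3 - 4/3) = (j + 3)/(j - 2)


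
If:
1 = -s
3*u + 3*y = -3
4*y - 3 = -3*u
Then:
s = -1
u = -7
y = 6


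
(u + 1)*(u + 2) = u^2 + 3*u + 2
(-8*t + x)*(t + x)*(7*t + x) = -56*t^3 - 57*t^2*x + x^3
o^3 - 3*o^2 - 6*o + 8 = (o - 4)*(o - 1)*(o + 2)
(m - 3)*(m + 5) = m^2 + 2*m - 15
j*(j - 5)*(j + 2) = j^3 - 3*j^2 - 10*j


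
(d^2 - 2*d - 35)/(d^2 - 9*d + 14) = (d + 5)/(d - 2)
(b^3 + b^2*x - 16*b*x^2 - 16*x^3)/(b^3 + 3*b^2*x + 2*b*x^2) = (b^2 - 16*x^2)/(b*(b + 2*x))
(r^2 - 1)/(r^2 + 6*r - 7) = (r + 1)/(r + 7)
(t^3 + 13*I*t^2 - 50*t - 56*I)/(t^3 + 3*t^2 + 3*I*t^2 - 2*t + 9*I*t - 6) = (t^2 + 11*I*t - 28)/(t^2 + t*(3 + I) + 3*I)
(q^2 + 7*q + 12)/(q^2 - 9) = (q + 4)/(q - 3)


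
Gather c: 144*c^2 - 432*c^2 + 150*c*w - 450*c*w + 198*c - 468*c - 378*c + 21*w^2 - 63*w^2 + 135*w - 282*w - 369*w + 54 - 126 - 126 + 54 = -288*c^2 + c*(-300*w - 648) - 42*w^2 - 516*w - 144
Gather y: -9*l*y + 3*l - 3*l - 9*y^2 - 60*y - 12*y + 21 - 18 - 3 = -9*y^2 + y*(-9*l - 72)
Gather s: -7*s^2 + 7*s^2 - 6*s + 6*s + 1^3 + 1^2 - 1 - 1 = 0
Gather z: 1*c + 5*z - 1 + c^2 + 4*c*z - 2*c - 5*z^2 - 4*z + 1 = c^2 - c - 5*z^2 + z*(4*c + 1)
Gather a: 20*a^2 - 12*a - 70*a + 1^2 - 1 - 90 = 20*a^2 - 82*a - 90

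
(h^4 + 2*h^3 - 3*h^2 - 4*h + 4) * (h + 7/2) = h^5 + 11*h^4/2 + 4*h^3 - 29*h^2/2 - 10*h + 14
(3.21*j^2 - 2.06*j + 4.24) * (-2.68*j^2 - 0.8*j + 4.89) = -8.6028*j^4 + 2.9528*j^3 + 5.9817*j^2 - 13.4654*j + 20.7336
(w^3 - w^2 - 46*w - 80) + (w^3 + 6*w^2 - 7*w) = 2*w^3 + 5*w^2 - 53*w - 80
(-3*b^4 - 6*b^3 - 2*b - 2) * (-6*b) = 18*b^5 + 36*b^4 + 12*b^2 + 12*b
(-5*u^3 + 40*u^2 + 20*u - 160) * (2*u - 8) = -10*u^4 + 120*u^3 - 280*u^2 - 480*u + 1280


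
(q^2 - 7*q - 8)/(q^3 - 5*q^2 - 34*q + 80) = (q + 1)/(q^2 + 3*q - 10)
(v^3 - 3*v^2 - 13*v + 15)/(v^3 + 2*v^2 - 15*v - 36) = (v^2 - 6*v + 5)/(v^2 - v - 12)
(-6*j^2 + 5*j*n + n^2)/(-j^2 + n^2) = (6*j + n)/(j + n)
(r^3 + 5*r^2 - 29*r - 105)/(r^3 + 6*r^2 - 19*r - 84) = (r - 5)/(r - 4)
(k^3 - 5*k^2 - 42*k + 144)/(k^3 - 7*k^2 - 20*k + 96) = (k + 6)/(k + 4)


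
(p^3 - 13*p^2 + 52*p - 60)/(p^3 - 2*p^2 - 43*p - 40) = (-p^3 + 13*p^2 - 52*p + 60)/(-p^3 + 2*p^2 + 43*p + 40)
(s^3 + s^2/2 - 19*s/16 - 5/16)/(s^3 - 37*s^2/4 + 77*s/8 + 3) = (4*s^2 + s - 5)/(2*(2*s^2 - 19*s + 24))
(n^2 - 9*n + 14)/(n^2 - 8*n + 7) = (n - 2)/(n - 1)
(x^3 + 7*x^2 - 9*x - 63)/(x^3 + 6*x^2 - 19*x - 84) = (x - 3)/(x - 4)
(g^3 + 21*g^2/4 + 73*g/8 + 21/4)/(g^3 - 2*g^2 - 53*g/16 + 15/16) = 2*(8*g^3 + 42*g^2 + 73*g + 42)/(16*g^3 - 32*g^2 - 53*g + 15)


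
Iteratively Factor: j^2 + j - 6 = (j - 2)*(j + 3)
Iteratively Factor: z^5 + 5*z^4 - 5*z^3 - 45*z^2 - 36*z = (z)*(z^4 + 5*z^3 - 5*z^2 - 45*z - 36) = z*(z + 4)*(z^3 + z^2 - 9*z - 9) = z*(z + 3)*(z + 4)*(z^2 - 2*z - 3) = z*(z - 3)*(z + 3)*(z + 4)*(z + 1)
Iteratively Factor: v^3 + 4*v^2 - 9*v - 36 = (v - 3)*(v^2 + 7*v + 12) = (v - 3)*(v + 3)*(v + 4)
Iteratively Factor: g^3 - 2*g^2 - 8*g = (g - 4)*(g^2 + 2*g) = (g - 4)*(g + 2)*(g)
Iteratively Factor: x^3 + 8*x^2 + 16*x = (x + 4)*(x^2 + 4*x) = x*(x + 4)*(x + 4)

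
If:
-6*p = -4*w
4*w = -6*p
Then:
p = 0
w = 0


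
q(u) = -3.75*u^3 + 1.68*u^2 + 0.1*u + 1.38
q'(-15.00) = -2581.55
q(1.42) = -5.83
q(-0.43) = 1.95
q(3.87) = -190.42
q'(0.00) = 0.10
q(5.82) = -680.40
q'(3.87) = -155.39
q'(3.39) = -117.80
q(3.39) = -125.07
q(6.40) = -912.21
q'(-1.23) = -21.05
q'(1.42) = -17.81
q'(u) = -11.25*u^2 + 3.36*u + 0.1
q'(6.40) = -439.20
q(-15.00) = 13034.13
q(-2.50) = 70.22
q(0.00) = 1.38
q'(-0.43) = -3.42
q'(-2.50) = -78.61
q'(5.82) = -361.41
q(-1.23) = 10.78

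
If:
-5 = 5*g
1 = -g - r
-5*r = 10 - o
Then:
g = -1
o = 10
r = 0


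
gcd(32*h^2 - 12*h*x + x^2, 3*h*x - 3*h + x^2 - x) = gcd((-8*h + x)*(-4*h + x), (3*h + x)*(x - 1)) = 1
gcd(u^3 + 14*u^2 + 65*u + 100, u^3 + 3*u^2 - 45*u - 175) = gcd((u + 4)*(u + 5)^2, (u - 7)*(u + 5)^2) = u^2 + 10*u + 25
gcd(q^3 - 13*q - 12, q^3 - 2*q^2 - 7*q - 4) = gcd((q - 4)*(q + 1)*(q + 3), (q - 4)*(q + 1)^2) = q^2 - 3*q - 4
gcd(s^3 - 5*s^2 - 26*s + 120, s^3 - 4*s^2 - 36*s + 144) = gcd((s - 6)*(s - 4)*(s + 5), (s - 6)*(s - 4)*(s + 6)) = s^2 - 10*s + 24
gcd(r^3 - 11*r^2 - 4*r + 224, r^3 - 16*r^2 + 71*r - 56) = r^2 - 15*r + 56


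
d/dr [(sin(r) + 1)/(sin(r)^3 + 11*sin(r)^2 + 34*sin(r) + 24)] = -2*(sin(r) + 5)*cos(r)/((sin(r) + 4)^2*(sin(r) + 6)^2)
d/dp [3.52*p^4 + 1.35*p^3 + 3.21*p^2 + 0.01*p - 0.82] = 14.08*p^3 + 4.05*p^2 + 6.42*p + 0.01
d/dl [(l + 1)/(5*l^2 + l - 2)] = (5*l^2 + l - (l + 1)*(10*l + 1) - 2)/(5*l^2 + l - 2)^2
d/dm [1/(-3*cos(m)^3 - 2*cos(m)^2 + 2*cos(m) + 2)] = 16*(-9*cos(m)^2 - 4*cos(m) + 2)*sin(m)/(-8*sin(m)^2 + cos(m) + 3*cos(3*m))^2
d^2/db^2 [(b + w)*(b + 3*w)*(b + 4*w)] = 6*b + 16*w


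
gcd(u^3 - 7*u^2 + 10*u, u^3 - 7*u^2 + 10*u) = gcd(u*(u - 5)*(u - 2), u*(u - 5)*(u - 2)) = u^3 - 7*u^2 + 10*u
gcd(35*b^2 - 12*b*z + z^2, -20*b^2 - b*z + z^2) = -5*b + z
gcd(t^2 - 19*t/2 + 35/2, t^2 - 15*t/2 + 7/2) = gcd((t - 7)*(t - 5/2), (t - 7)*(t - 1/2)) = t - 7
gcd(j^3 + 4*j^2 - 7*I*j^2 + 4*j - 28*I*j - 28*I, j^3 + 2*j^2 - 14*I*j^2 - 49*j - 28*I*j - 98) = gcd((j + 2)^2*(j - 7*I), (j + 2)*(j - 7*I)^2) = j^2 + j*(2 - 7*I) - 14*I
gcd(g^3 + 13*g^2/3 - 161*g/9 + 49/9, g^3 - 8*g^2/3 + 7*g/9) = g^2 - 8*g/3 + 7/9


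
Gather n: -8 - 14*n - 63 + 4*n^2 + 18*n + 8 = 4*n^2 + 4*n - 63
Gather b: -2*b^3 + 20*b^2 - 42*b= -2*b^3 + 20*b^2 - 42*b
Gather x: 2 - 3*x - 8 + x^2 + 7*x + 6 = x^2 + 4*x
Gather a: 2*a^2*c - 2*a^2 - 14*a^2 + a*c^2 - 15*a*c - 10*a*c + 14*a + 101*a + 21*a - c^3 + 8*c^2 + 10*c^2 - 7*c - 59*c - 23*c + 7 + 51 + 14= a^2*(2*c - 16) + a*(c^2 - 25*c + 136) - c^3 + 18*c^2 - 89*c + 72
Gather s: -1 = -1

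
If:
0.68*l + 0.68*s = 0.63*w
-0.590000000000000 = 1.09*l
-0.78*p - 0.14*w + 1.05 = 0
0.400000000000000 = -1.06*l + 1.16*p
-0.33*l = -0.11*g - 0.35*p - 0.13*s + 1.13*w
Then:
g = 74.71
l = -0.54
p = -0.15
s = 8.26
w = 8.33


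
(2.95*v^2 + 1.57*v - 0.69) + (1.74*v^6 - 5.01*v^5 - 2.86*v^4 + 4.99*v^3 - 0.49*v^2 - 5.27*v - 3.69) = 1.74*v^6 - 5.01*v^5 - 2.86*v^4 + 4.99*v^3 + 2.46*v^2 - 3.7*v - 4.38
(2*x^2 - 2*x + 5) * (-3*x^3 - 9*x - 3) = -6*x^5 + 6*x^4 - 33*x^3 + 12*x^2 - 39*x - 15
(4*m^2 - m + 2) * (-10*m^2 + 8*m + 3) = -40*m^4 + 42*m^3 - 16*m^2 + 13*m + 6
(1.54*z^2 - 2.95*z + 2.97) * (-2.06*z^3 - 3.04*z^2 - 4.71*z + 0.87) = -3.1724*z^5 + 1.3954*z^4 - 4.4036*z^3 + 6.2055*z^2 - 16.5552*z + 2.5839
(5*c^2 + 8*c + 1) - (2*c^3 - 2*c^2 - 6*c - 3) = -2*c^3 + 7*c^2 + 14*c + 4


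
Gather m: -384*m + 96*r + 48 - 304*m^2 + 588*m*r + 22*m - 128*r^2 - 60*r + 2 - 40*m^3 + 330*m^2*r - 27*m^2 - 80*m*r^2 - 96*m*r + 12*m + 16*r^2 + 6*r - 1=-40*m^3 + m^2*(330*r - 331) + m*(-80*r^2 + 492*r - 350) - 112*r^2 + 42*r + 49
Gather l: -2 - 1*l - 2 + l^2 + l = l^2 - 4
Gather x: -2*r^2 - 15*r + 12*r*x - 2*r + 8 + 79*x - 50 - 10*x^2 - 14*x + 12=-2*r^2 - 17*r - 10*x^2 + x*(12*r + 65) - 30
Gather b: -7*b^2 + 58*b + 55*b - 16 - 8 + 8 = -7*b^2 + 113*b - 16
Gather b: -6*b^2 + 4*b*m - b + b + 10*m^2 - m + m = -6*b^2 + 4*b*m + 10*m^2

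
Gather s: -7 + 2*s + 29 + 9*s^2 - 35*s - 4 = 9*s^2 - 33*s + 18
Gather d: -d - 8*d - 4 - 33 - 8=-9*d - 45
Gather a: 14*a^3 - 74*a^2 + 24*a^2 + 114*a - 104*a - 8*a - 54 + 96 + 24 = 14*a^3 - 50*a^2 + 2*a + 66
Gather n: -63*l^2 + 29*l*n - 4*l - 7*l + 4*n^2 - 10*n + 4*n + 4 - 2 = -63*l^2 - 11*l + 4*n^2 + n*(29*l - 6) + 2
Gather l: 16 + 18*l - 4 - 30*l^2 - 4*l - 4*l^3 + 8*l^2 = -4*l^3 - 22*l^2 + 14*l + 12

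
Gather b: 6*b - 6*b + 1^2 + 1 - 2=0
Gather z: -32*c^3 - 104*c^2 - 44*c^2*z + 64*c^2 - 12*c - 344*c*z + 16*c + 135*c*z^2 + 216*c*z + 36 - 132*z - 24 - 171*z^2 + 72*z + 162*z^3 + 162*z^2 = -32*c^3 - 40*c^2 + 4*c + 162*z^3 + z^2*(135*c - 9) + z*(-44*c^2 - 128*c - 60) + 12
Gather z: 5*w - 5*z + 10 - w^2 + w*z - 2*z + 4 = -w^2 + 5*w + z*(w - 7) + 14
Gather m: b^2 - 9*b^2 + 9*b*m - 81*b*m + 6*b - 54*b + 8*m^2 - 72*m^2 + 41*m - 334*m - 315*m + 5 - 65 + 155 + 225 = -8*b^2 - 48*b - 64*m^2 + m*(-72*b - 608) + 320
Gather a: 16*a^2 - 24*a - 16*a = 16*a^2 - 40*a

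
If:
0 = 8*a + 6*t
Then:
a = -3*t/4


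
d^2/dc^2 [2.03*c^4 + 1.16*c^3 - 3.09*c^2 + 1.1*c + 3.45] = 24.36*c^2 + 6.96*c - 6.18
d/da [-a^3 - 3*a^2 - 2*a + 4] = -3*a^2 - 6*a - 2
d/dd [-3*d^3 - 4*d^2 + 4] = d*(-9*d - 8)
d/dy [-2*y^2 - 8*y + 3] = -4*y - 8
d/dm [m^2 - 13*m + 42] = 2*m - 13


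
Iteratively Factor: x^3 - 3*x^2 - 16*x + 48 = (x + 4)*(x^2 - 7*x + 12) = (x - 4)*(x + 4)*(x - 3)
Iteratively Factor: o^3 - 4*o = (o + 2)*(o^2 - 2*o) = o*(o + 2)*(o - 2)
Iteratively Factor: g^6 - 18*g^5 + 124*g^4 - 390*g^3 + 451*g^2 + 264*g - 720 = (g - 3)*(g^5 - 15*g^4 + 79*g^3 - 153*g^2 - 8*g + 240) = (g - 3)^2*(g^4 - 12*g^3 + 43*g^2 - 24*g - 80) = (g - 5)*(g - 3)^2*(g^3 - 7*g^2 + 8*g + 16) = (g - 5)*(g - 4)*(g - 3)^2*(g^2 - 3*g - 4) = (g - 5)*(g - 4)^2*(g - 3)^2*(g + 1)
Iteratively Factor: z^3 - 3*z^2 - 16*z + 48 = (z + 4)*(z^2 - 7*z + 12) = (z - 4)*(z + 4)*(z - 3)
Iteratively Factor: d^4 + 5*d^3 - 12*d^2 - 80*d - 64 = (d - 4)*(d^3 + 9*d^2 + 24*d + 16) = (d - 4)*(d + 4)*(d^2 + 5*d + 4) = (d - 4)*(d + 1)*(d + 4)*(d + 4)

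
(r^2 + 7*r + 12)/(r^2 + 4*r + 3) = (r + 4)/(r + 1)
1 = 1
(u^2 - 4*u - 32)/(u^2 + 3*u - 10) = (u^2 - 4*u - 32)/(u^2 + 3*u - 10)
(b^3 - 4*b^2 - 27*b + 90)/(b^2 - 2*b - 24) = (b^2 + 2*b - 15)/(b + 4)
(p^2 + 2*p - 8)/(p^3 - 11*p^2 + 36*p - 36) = (p + 4)/(p^2 - 9*p + 18)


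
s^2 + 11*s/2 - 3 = (s - 1/2)*(s + 6)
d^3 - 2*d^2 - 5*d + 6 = (d - 3)*(d - 1)*(d + 2)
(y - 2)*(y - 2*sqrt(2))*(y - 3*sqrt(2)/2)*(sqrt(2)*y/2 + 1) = sqrt(2)*y^4/2 - 5*y^3/2 - sqrt(2)*y^3 - sqrt(2)*y^2/2 + 5*y^2 + sqrt(2)*y + 6*y - 12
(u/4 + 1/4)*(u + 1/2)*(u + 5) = u^3/4 + 13*u^2/8 + 2*u + 5/8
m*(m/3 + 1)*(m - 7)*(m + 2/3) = m^4/3 - 10*m^3/9 - 71*m^2/9 - 14*m/3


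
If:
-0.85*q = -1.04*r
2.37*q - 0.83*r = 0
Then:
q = 0.00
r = 0.00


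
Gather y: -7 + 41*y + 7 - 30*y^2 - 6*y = -30*y^2 + 35*y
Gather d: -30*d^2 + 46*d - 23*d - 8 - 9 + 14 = -30*d^2 + 23*d - 3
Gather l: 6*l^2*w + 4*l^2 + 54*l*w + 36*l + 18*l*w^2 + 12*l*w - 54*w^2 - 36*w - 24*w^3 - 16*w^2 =l^2*(6*w + 4) + l*(18*w^2 + 66*w + 36) - 24*w^3 - 70*w^2 - 36*w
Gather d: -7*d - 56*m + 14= -7*d - 56*m + 14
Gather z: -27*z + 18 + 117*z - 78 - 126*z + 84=24 - 36*z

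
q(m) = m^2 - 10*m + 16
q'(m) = 2*m - 10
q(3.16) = -5.61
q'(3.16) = -3.68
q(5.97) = -8.06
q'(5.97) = 1.94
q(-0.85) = 25.22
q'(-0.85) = -11.70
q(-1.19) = 29.32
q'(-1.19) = -12.38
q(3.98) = -7.96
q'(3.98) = -2.04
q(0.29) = 13.18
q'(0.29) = -9.42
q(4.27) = -8.47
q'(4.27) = -1.46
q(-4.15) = 74.72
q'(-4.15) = -18.30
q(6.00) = -8.00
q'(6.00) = 2.00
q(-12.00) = 280.00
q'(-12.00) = -34.00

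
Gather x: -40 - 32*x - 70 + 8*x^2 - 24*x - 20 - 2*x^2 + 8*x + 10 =6*x^2 - 48*x - 120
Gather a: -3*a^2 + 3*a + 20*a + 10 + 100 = -3*a^2 + 23*a + 110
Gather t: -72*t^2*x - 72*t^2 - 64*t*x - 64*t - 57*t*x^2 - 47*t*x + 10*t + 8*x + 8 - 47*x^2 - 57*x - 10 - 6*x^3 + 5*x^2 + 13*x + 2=t^2*(-72*x - 72) + t*(-57*x^2 - 111*x - 54) - 6*x^3 - 42*x^2 - 36*x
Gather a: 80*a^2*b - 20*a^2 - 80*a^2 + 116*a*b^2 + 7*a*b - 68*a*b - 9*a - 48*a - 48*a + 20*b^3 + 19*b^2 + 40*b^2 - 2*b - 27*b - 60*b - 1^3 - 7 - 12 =a^2*(80*b - 100) + a*(116*b^2 - 61*b - 105) + 20*b^3 + 59*b^2 - 89*b - 20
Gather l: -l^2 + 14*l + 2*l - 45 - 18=-l^2 + 16*l - 63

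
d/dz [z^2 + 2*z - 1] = 2*z + 2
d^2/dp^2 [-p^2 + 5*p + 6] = -2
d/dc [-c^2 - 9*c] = -2*c - 9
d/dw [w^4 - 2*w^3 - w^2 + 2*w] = 4*w^3 - 6*w^2 - 2*w + 2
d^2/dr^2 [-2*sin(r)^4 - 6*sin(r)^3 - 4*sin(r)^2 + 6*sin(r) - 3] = 32*sin(r)^4 + 54*sin(r)^3 - 8*sin(r)^2 - 42*sin(r) - 8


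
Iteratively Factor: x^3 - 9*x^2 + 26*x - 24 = (x - 3)*(x^2 - 6*x + 8) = (x - 3)*(x - 2)*(x - 4)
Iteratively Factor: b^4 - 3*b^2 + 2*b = (b + 2)*(b^3 - 2*b^2 + b) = b*(b + 2)*(b^2 - 2*b + 1) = b*(b - 1)*(b + 2)*(b - 1)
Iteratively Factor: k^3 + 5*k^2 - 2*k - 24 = (k + 4)*(k^2 + k - 6) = (k - 2)*(k + 4)*(k + 3)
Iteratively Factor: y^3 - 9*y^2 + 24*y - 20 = (y - 2)*(y^2 - 7*y + 10) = (y - 5)*(y - 2)*(y - 2)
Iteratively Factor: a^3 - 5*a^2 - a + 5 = (a - 5)*(a^2 - 1) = (a - 5)*(a - 1)*(a + 1)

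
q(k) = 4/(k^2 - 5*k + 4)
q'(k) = 4*(5 - 2*k)/(k^2 - 5*k + 4)^2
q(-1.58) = 0.28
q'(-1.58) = 0.16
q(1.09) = -15.27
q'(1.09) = 164.45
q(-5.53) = 0.06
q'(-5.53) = 0.02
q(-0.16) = 0.83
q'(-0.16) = 0.91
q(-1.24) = 0.34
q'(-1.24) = 0.22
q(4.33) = 3.64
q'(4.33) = -12.12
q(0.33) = 1.63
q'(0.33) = 2.87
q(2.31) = -1.81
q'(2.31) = 0.31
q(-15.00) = 0.01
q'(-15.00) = 0.00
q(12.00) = 0.05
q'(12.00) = -0.00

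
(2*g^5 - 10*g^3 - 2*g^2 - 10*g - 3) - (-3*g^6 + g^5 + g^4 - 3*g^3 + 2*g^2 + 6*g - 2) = 3*g^6 + g^5 - g^4 - 7*g^3 - 4*g^2 - 16*g - 1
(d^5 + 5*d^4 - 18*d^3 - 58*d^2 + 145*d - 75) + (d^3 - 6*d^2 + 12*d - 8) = d^5 + 5*d^4 - 17*d^3 - 64*d^2 + 157*d - 83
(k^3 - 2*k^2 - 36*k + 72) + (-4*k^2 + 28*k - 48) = k^3 - 6*k^2 - 8*k + 24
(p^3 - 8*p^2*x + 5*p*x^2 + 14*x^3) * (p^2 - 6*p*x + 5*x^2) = p^5 - 14*p^4*x + 58*p^3*x^2 - 56*p^2*x^3 - 59*p*x^4 + 70*x^5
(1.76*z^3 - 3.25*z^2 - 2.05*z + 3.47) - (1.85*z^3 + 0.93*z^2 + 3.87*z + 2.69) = -0.0900000000000001*z^3 - 4.18*z^2 - 5.92*z + 0.78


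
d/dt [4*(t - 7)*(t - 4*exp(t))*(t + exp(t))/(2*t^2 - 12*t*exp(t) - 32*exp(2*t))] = 2*(2*(t - 7)*(t - 4*exp(t))*(t + exp(t))*(3*t*exp(t) - t + 16*exp(2*t) + 3*exp(t)) + (-t^2 + 6*t*exp(t) + 16*exp(2*t))*(-(t - 7)*(t - 4*exp(t))*(exp(t) + 1) + (t - 7)*(t + exp(t))*(4*exp(t) - 1) - (t - 4*exp(t))*(t + exp(t))))/(-t^2 + 6*t*exp(t) + 16*exp(2*t))^2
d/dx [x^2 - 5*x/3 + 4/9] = 2*x - 5/3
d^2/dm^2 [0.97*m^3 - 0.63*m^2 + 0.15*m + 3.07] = 5.82*m - 1.26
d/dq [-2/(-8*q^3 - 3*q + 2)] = 6*(-8*q^2 - 1)/(8*q^3 + 3*q - 2)^2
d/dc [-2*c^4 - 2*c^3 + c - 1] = -8*c^3 - 6*c^2 + 1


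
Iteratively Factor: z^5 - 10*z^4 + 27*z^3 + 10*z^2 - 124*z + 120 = (z + 2)*(z^4 - 12*z^3 + 51*z^2 - 92*z + 60) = (z - 3)*(z + 2)*(z^3 - 9*z^2 + 24*z - 20) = (z - 5)*(z - 3)*(z + 2)*(z^2 - 4*z + 4) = (z - 5)*(z - 3)*(z - 2)*(z + 2)*(z - 2)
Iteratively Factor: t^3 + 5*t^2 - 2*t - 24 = (t + 4)*(t^2 + t - 6) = (t + 3)*(t + 4)*(t - 2)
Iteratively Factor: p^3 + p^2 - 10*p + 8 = (p + 4)*(p^2 - 3*p + 2) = (p - 2)*(p + 4)*(p - 1)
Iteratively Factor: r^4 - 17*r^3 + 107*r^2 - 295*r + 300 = (r - 5)*(r^3 - 12*r^2 + 47*r - 60) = (r - 5)*(r - 4)*(r^2 - 8*r + 15) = (r - 5)*(r - 4)*(r - 3)*(r - 5)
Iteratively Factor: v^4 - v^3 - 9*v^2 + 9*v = (v)*(v^3 - v^2 - 9*v + 9) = v*(v - 3)*(v^2 + 2*v - 3) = v*(v - 3)*(v + 3)*(v - 1)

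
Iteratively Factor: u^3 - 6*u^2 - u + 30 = (u + 2)*(u^2 - 8*u + 15) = (u - 3)*(u + 2)*(u - 5)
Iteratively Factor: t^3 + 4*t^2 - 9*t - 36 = (t + 3)*(t^2 + t - 12) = (t + 3)*(t + 4)*(t - 3)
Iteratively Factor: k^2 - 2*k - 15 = (k - 5)*(k + 3)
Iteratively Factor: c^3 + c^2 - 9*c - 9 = (c + 1)*(c^2 - 9) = (c + 1)*(c + 3)*(c - 3)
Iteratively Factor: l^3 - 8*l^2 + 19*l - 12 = (l - 4)*(l^2 - 4*l + 3) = (l - 4)*(l - 3)*(l - 1)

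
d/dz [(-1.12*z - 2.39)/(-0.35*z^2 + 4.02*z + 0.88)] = (-0.392*z^2 - 1.673*z + 8.6222)/(0.1225*z^4 - 2.814*z^3 + 15.5444*z^2 + 7.0752*z + 0.7744)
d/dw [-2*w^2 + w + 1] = 1 - 4*w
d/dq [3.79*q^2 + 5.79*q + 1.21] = 7.58*q + 5.79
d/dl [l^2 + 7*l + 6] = 2*l + 7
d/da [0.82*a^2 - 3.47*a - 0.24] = 1.64*a - 3.47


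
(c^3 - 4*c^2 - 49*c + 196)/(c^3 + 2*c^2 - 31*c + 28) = (c - 7)/(c - 1)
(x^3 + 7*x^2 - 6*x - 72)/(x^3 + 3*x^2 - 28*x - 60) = (x^2 + x - 12)/(x^2 - 3*x - 10)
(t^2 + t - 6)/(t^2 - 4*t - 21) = (t - 2)/(t - 7)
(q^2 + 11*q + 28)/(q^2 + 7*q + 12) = (q + 7)/(q + 3)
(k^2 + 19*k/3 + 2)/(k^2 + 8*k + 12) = (k + 1/3)/(k + 2)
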